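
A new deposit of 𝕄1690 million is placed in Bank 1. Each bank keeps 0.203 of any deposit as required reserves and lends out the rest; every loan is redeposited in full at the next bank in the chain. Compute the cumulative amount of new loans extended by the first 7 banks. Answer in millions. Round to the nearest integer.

Bank i lends (1 − rr)^i of the original deposit: Bank 1 lends 1690·0.7970 = 1346.9300, Bank 2 lends 1690·0.7970² ≈ 1073.5032, and so on.
Summing a geometric series: total = 1690·[0.7970·(1 − 0.7970^7) / (1 − 0.7970)] ≈ 5279.7551 million.

𝕄5280 million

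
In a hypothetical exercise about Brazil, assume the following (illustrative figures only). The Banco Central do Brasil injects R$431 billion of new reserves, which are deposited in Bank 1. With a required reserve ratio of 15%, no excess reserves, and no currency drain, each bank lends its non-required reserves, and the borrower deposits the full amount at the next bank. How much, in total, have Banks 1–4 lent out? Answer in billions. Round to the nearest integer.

Bank i lends (1 − rr)^i of the original deposit: Bank 1 lends 431·0.8500 = 366.3500, Bank 2 lends 431·0.8500² = 311.3975, and so on.
Summing a geometric series: total = 431·[0.8500·(1 − 0.8500^4) / (1 − 0.8500)] ≈ 1167.4201 billion.

R$1167 billion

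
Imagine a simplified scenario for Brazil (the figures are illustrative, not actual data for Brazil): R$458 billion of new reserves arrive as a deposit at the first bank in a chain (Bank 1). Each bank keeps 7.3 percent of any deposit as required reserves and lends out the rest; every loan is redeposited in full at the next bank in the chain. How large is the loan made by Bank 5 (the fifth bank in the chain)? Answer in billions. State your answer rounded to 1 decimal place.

R$313.5 billion

Each bank lends a fraction (1 − rr) = 0.9270 of the deposit it receives, so Bank 5 receives 458·0.9270^4 and lends 458·0.9270^5 ≈ 313.5192 billion.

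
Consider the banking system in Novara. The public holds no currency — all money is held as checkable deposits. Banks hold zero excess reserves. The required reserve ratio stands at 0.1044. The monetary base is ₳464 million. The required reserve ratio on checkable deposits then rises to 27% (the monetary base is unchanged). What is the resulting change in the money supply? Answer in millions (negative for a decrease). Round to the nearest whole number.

Initially m₁ = 1 / (0.1044) ≈ 9.5785, so M₁ = 9.5785 × 464 = 4444.424 million.
After the change m₂ = 1 / (0.27) ≈ 3.7037, so M₂ = 3.7037 × 464 = 1718.5168 million.
ΔM = M₂ − M₁ = 1718.5168 − 4444.424 = -2725.9072 million.

-2726 million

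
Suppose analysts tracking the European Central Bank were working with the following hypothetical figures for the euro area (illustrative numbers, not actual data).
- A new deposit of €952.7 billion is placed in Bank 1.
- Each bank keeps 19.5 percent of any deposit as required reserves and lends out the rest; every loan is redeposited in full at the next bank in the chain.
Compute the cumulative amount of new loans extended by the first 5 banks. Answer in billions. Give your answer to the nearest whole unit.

Bank i lends (1 − rr)^i of the original deposit: Bank 1 lends 952.7·0.8050 = 766.9235, Bank 2 lends 952.7·0.8050² ≈ 617.3734, and so on.
Summing a geometric series: total = 952.7·[0.8050·(1 − 0.8050^5) / (1 − 0.8050)] ≈ 2603.4150 billion.

€2603 billion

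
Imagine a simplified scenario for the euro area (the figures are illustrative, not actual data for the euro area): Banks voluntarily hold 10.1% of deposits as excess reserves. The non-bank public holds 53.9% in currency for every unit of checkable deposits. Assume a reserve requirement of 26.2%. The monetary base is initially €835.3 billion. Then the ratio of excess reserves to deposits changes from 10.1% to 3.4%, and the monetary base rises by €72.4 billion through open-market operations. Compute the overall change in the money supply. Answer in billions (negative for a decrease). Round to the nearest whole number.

€248 billion

Before: m₁ = (1 + 0.539) / (0.262 + 0.101 + 0.539) ≈ 1.7062, MB₁ = 835.3, so M₁ = 1.7062 × 835.3 ≈ 1425.1889 billion.
After: m₂ = (1 + 0.539) / (0.262 + 0.034 + 0.539) ≈ 1.8431, MB₂ = 835.3 + 72.4 = 907.7, so M₂ = 1.8431 × 907.7 ≈ 1672.9819 billion.
ΔM = M₂ − M₁ = 1672.9819 − 1425.1889 = 247.793 billion.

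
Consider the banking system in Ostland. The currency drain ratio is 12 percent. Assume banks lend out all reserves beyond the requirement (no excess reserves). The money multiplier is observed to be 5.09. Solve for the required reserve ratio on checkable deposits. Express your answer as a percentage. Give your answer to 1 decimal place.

Using m = 5.09. Since m = (1 + c)/(c + rr + e), the denominator satisfies c + rr + e = (1 + c)/m = (1 + 0.12) / 5.09 ≈ 0.220039.
With c = 0.12 and e = 0, the required reserve ratio on checkable deposits is 0.220039 − 0.12 − 0 = 0.100039.

10.0%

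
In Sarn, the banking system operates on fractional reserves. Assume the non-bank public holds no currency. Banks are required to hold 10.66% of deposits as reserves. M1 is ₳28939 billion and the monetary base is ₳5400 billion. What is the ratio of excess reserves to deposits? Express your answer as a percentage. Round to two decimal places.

8.00%

Using m = M/MB = 28939/5400 ≈ 5.359074. Since m = (1 + c)/(c + rr + e), the denominator satisfies c + rr + e = (1 + c)/m = (1 + 0) / 5.359074 ≈ 0.186599.
With c = 0 and rr = 0.1066, the ratio of excess reserves to deposits is 0.186599 − 0 − 0.1066 = 0.079999.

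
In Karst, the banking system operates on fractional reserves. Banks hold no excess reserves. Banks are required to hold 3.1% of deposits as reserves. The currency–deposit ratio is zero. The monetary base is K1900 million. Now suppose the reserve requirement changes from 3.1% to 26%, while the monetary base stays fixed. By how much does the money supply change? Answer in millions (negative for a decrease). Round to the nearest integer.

Initially m₁ = 1 / (0.031) ≈ 32.25806, so M₁ = 32.25806 × 1900 = 61290.314 million.
After the change m₂ = 1 / (0.26) ≈ 3.84615, so M₂ = 3.84615 × 1900 = 7307.685 million.
ΔM = M₂ − M₁ = 7307.685 − 61290.314 = -53982.629 million.

-53983 million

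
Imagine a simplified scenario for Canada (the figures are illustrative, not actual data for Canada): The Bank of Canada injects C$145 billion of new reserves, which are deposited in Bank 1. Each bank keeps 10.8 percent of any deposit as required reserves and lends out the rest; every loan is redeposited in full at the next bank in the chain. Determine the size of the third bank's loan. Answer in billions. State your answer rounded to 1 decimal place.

C$102.9 billion

Each bank lends a fraction (1 − rr) = 0.8920 of the deposit it receives, so Bank 3 receives 145·0.8920^2 and lends 145·0.8920^3 ≈ 102.9112 billion.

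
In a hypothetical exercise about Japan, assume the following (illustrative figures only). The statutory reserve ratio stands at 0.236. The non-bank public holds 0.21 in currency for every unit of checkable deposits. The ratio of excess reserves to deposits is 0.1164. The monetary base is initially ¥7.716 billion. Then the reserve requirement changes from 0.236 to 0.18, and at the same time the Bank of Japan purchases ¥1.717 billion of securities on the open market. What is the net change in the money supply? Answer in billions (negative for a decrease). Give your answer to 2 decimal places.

¥5.94 billion

Before: m₁ = (1 + 0.21) / (0.236 + 0.1164 + 0.21) ≈ 2.1515, MB₁ = 7.716, so M₁ = 2.1515 × 7.716 ≈ 16.601 billion.
After: m₂ = (1 + 0.21) / (0.18 + 0.1164 + 0.21) ≈ 2.3894, MB₂ = 7.716 + 1.717 = 9.433, so M₂ = 2.3894 × 9.433 ≈ 22.5392 billion.
ΔM = M₂ − M₁ = 22.5392 − 16.601 = 5.9382 billion.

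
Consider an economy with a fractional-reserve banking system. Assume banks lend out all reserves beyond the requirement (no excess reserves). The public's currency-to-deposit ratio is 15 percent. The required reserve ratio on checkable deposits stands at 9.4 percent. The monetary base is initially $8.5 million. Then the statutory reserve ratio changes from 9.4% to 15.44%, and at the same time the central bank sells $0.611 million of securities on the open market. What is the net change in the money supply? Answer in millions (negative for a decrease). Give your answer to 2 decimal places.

-10.26 million

Before: m₁ = (1 + 0.15) / (0.094 + 0.15) ≈ 4.7131, MB₁ = 8.5, so M₁ = 4.7131 × 8.5 ≈ 40.0613 million.
After: m₂ = (1 + 0.15) / (0.1544 + 0.15) ≈ 3.7779, MB₂ = 8.5 − 0.611 = 7.889, so M₂ = 3.7779 × 7.889 ≈ 29.8039 million.
ΔM = M₂ − M₁ = 29.8039 − 40.0613 = -10.2574 million.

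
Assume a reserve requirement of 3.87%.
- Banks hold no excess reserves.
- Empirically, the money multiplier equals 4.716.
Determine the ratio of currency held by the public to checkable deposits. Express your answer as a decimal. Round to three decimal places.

Using m = 4.716. From m = (1 + c)/(c + rr + e), rearranging gives 1 + c = m·(c + rr + e), so c·(1 − m) = m·(rr + e) − 1.
Hence c = [m·(rr + e) − 1]/(1 − m) = [4.716 × (0.0387 + 0) − 1] / (1 − 4.716) ≈ 0.219992.

0.220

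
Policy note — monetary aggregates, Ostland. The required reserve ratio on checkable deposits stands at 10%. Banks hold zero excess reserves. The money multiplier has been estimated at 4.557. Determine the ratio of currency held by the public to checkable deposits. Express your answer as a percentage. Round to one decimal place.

Using m = 4.557. From m = (1 + c)/(c + rr + e), rearranging gives 1 + c = m·(c + rr + e), so c·(1 − m) = m·(rr + e) − 1.
Hence c = [m·(rr + e) − 1]/(1 − m) = [4.557 × (0.1 + 0) − 1] / (1 − 4.557) ≈ 0.153022.

15.3%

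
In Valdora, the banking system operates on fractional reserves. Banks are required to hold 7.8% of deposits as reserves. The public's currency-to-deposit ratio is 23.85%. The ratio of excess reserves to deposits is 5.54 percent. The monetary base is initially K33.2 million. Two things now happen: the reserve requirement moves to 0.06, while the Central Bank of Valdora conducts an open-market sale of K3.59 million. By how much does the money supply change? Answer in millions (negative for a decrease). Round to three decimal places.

-6.940 million

Before: m₁ = (1 + 0.2385) / (0.078 + 0.0554 + 0.2385) ≈ 3.330196, MB₁ = 33.2, so M₁ = 3.330196 × 33.2 ≈ 110.5625 million.
After: m₂ = (1 + 0.2385) / (0.06 + 0.0554 + 0.2385) ≈ 3.499576, MB₂ = 33.2 − 3.59 = 29.61, so M₂ = 3.499576 × 29.61 ≈ 103.6224 million.
ΔM = M₂ − M₁ = 103.6224 − 110.5625 = -6.9401 million.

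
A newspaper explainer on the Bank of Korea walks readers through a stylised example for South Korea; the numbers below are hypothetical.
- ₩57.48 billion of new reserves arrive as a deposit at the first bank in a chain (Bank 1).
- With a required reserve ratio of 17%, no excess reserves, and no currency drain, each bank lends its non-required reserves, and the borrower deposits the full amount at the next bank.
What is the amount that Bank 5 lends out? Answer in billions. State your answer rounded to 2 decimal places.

₩22.64 billion

Each bank lends a fraction (1 − rr) = 0.8300 of the deposit it receives, so Bank 5 receives 57.48·0.8300^4 and lends 57.48·0.8300^5 ≈ 22.6416 billion.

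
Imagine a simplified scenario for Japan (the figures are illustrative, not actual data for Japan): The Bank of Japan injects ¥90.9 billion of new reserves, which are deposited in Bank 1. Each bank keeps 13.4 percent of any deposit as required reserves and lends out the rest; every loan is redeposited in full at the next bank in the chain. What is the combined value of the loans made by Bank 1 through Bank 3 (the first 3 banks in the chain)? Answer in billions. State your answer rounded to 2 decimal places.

¥205.93 billion

Bank i lends (1 − rr)^i of the original deposit: Bank 1 lends 90.9·0.8660 = 78.7194, Bank 2 lends 90.9·0.8660² ≈ 68.1710, and so on.
Summing a geometric series: total = 90.9·[0.8660·(1 − 0.8660^3) / (1 − 0.8660)] ≈ 205.9265 billion.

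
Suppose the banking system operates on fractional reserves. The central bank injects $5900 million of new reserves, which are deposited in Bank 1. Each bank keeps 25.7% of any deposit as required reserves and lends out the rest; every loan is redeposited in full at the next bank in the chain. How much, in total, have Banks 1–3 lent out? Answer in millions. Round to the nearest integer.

Bank i lends (1 − rr)^i of the original deposit: Bank 1 lends 5900·0.7430 = 4383.7000, Bank 2 lends 5900·0.7430² = 3257.0891, and so on.
Summing a geometric series: total = 5900·[0.7430·(1 − 0.7430^3) / (1 − 0.7430)] ≈ 10060.8063 million.

$10061 million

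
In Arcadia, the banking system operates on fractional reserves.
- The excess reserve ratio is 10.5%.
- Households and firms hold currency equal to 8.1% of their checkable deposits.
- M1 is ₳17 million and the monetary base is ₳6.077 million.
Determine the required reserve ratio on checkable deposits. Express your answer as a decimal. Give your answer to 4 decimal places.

0.2004

Using m = M/MB = 17/6.077 ≈ 2.797433. Since m = (1 + c)/(c + rr + e), the denominator satisfies c + rr + e = (1 + c)/m = (1 + 0.081) / 2.797433 ≈ 0.386426.
With c = 0.081 and e = 0.105, the required reserve ratio on checkable deposits is 0.386426 − 0.081 − 0.105 = 0.200426.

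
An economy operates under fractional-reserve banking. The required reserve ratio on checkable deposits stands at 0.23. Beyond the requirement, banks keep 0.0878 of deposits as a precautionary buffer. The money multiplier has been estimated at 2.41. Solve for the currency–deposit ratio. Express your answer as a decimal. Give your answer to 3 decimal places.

Using m = 2.41. From m = (1 + c)/(c + rr + e), rearranging gives 1 + c = m·(c + rr + e), so c·(1 − m) = m·(rr + e) − 1.
Hence c = [m·(rr + e) − 1]/(1 − m) = [2.41 × (0.23 + 0.0878) − 1] / (1 − 2.41) ≈ 0.166030.

0.166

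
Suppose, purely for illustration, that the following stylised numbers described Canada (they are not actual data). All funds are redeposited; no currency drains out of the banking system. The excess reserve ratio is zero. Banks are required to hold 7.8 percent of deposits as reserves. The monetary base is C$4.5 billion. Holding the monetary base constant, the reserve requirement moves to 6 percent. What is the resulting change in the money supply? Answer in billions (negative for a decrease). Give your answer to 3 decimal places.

Initially m₁ = 1 / (0.078) ≈ 12.82051, so M₁ = 12.82051 × 4.5 ≈ 57.6923 billion.
After the change m₂ = 1 / (0.06) ≈ 16.66667, so M₂ = 16.66667 × 4.5 ≈ 75 billion.
ΔM = M₂ − M₁ = 75 − 57.6923 = 17.3077 billion.

C$17.308 billion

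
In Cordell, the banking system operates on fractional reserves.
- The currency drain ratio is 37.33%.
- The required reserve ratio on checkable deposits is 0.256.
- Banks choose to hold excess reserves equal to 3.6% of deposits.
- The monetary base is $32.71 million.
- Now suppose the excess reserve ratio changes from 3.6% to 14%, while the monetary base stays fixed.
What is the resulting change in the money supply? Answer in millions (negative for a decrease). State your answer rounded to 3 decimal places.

Initially m₁ = (1 + 0.3733) / (0.256 + 0.036 + 0.3733) ≈ 2.064182, so M₁ = 2.064182 × 32.71 ≈ 67.5194 million.
After the change m₂ = (1 + 0.3733) / (0.256 + 0.14 + 0.3733) ≈ 1.785129, so M₂ = 1.785129 × 32.71 ≈ 58.3916 million.
ΔM = M₂ − M₁ = 58.3916 − 67.5194 = -9.1278 million.

-9.128 million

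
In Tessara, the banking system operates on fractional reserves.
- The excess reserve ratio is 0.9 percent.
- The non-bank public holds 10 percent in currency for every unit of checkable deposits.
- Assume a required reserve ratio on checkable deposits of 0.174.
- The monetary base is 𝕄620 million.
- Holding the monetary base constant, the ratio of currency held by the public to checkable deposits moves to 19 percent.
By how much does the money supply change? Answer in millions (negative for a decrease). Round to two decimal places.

-431.88 million

Initially m₁ = (1 + 0.1) / (0.174 + 0.009 + 0.1) ≈ 3.886926, so M₁ = 3.886926 × 620 ≈ 2409.8941 million.
After the change m₂ = (1 + 0.19) / (0.174 + 0.009 + 0.19) ≈ 3.190349, so M₂ = 3.190349 × 620 ≈ 1978.0164 million.
ΔM = M₂ − M₁ = 1978.0164 − 2409.8941 = -431.8777 million.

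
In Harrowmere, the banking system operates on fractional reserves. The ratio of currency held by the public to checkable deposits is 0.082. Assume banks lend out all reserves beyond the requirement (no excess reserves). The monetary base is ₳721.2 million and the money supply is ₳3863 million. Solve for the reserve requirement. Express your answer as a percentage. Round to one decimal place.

Using m = M/MB = 3863/721.2 ≈ 5.356351. Since m = (1 + c)/(c + rr + e), the denominator satisfies c + rr + e = (1 + c)/m = (1 + 0.082) / 5.356351 ≈ 0.202003.
With c = 0.082 and e = 0, the reserve requirement is 0.202003 − 0.082 − 0 = 0.120003.

12.0%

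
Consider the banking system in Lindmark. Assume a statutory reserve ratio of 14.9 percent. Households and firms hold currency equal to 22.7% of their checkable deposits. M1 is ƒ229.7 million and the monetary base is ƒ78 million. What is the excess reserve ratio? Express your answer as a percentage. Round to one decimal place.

Using m = M/MB = 229.7/78 ≈ 2.944872. Since m = (1 + c)/(c + rr + e), the denominator satisfies c + rr + e = (1 + c)/m = (1 + 0.227) / 2.944872 ≈ 0.416656.
With c = 0.227 and rr = 0.149, the excess reserve ratio is 0.416656 − 0.227 − 0.149 = 0.040656.

4.1%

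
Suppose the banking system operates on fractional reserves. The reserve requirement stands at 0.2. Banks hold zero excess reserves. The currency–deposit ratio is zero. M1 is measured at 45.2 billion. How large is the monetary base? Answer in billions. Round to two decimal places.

With no currency drain and no excess reserves, the money multiplier is m = 1/rr = 1/0.2 = 5.
The monetary base is MB = M / m = 45.2 / 5 = 9.04 billion.

9.04 billion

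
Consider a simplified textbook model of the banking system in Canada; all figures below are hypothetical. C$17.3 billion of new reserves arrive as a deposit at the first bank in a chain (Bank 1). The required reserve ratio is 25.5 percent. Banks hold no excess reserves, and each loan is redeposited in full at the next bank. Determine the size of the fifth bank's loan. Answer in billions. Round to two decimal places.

C$3.97 billion

Each bank lends a fraction (1 − rr) = 0.7450 of the deposit it receives, so Bank 5 receives 17.3·0.7450^4 and lends 17.3·0.7450^5 ≈ 3.9703 billion.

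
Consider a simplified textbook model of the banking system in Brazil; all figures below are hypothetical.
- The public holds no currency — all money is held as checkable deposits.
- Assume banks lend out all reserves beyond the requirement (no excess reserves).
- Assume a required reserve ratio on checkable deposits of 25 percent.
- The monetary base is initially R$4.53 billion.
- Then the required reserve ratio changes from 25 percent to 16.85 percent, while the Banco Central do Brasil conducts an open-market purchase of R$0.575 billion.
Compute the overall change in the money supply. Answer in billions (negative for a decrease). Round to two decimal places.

Before: m₁ = 1 / (0.25) = 4, MB₁ = 4.53, so M₁ = 4 × 4.53 = 18.12 billion.
After: m₂ = 1 / (0.1685) ≈ 5.9347, MB₂ = 4.53 + 0.575 = 5.105, so M₂ = 5.9347 × 5.105 ≈ 30.2966 billion.
ΔM = M₂ − M₁ = 30.2966 − 18.12 = 12.1766 billion.

R$12.18 billion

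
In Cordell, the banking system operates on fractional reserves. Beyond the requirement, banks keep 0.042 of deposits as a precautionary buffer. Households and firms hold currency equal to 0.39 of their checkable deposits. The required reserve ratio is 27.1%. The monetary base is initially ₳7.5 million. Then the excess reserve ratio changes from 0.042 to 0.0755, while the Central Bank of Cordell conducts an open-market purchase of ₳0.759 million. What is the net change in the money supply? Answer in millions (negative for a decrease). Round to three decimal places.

Before: m₁ = (1 + 0.39) / (0.271 + 0.042 + 0.39) ≈ 1.97724, MB₁ = 7.5, so M₁ = 1.97724 × 7.5 = 14.8293 million.
After: m₂ = (1 + 0.39) / (0.271 + 0.0755 + 0.39) ≈ 1.88730, MB₂ = 7.5 + 0.759 = 8.259, so M₂ = 1.88730 × 8.259 ≈ 15.5872 million.
ΔM = M₂ − M₁ = 15.5872 − 14.8293 = 0.7579 million.

₳0.758 million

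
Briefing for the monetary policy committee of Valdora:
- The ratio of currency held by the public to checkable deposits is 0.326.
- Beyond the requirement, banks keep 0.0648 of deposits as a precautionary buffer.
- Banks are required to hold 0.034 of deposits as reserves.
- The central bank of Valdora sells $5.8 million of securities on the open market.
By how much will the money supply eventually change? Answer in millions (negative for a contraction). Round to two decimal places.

-18.10 million

The money multiplier is m = (1 + c) / (rr + e + c) = (1 + 0.326) / (0.034 + 0.0648 + 0.326) ≈ 3.1215.
The sale removes 5.8 million of base, so ΔM = m × ΔMB = 3.1215 × (−5.8) = -18.1047 million.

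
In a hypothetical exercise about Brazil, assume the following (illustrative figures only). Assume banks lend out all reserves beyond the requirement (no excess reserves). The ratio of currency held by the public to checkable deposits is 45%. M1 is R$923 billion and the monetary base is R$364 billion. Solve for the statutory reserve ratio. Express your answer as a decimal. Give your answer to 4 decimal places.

0.1218

Using m = M/MB = 923/364 ≈ 2.535714. Since m = (1 + c)/(c + rr + e), the denominator satisfies c + rr + e = (1 + c)/m = (1 + 0.45) / 2.535714 ≈ 0.571831.
With c = 0.45 and e = 0, the statutory reserve ratio is 0.571831 − 0.45 − 0 = 0.121831.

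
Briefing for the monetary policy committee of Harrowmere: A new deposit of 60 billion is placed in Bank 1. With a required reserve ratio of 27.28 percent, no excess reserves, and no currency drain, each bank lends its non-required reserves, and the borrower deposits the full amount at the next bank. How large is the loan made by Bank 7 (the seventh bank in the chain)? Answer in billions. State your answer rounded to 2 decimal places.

Each bank lends a fraction (1 − rr) = 0.7272 of the deposit it receives, so Bank 7 receives 60·0.7272^6 and lends 60·0.7272^7 ≈ 6.4525 billion.

6.45 billion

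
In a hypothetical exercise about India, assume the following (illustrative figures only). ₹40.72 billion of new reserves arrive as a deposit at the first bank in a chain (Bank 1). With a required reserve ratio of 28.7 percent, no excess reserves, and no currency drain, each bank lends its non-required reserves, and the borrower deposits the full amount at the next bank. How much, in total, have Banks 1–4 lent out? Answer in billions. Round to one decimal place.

Bank i lends (1 − rr)^i of the original deposit: Bank 1 lends 40.72·0.7130 ≈ 29.0334, Bank 2 lends 40.72·0.7130² ≈ 20.7008, and so on.
Summing a geometric series: total = 40.72·[0.7130·(1 − 0.7130^4) / (1 − 0.7130)] ≈ 75.0174 billion.

₹75.0 billion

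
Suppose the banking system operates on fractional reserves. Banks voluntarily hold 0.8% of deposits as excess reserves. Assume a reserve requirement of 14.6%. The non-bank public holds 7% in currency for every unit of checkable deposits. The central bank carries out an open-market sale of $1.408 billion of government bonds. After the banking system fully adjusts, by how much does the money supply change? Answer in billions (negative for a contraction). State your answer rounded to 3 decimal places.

-6.726 billion

The money multiplier is m = (1 + c) / (rr + e + c) = (1 + 0.07) / (0.146 + 0.008 + 0.07) ≈ 4.77679.
The sale removes 1.408 billion of base, so ΔM = m × ΔMB = 4.77679 × (−1.408) ≈ -6.7257 billion.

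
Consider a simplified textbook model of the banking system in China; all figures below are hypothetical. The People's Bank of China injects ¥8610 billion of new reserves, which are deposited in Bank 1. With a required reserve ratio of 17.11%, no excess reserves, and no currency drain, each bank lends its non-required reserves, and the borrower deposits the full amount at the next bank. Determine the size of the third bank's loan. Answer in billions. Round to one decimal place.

¥4903.5 billion

Each bank lends a fraction (1 − rr) = 0.8289 of the deposit it receives, so Bank 3 receives 8610·0.8289^2 and lends 8610·0.8289^3 ≈ 4903.5383 billion.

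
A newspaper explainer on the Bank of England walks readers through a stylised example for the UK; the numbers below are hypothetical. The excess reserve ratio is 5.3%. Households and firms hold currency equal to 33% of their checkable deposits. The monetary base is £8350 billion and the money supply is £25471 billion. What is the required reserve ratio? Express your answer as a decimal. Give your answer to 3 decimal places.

Using m = M/MB = 25471/8350 ≈ 3.050419. Since m = (1 + c)/(c + rr + e), the denominator satisfies c + rr + e = (1 + c)/m = (1 + 0.33) / 3.050419 ≈ 0.436006.
With c = 0.33 and e = 0.053, the required reserve ratio is 0.436006 − 0.33 − 0.053 = 0.053006.

0.053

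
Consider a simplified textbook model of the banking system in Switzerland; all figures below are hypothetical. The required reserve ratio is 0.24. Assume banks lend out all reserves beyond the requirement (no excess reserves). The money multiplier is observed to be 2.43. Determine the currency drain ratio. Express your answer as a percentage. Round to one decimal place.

29.1%

Using m = 2.43. From m = (1 + c)/(c + rr + e), rearranging gives 1 + c = m·(c + rr + e), so c·(1 − m) = m·(rr + e) − 1.
Hence c = [m·(rr + e) − 1]/(1 − m) = [2.43 × (0.24 + 0) − 1] / (1 − 2.43) ≈ 0.291469.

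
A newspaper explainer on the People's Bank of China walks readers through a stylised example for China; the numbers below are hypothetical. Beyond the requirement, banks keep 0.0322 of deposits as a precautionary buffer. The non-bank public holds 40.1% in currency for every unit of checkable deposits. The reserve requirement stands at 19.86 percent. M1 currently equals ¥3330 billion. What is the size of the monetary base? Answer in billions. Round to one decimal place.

¥1501.7 billion

The money multiplier is m = (1 + c) / (rr + e + c) = (1 + 0.401) / (0.1986 + 0.0322 + 0.401) ≈ 2.217474.
MB = M / m = 3330 / 2.217474 ≈ 1501.7087 billion.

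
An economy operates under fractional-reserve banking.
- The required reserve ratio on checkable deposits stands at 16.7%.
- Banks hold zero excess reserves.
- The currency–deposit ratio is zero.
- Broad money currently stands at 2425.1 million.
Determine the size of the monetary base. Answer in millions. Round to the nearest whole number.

With no currency drain and no excess reserves, the money multiplier is m = 1/rr = 1/0.167 ≈ 5.98802.
The monetary base is MB = M / m = 2425.1 / 5.98802 ≈ 404.992 million.

405 million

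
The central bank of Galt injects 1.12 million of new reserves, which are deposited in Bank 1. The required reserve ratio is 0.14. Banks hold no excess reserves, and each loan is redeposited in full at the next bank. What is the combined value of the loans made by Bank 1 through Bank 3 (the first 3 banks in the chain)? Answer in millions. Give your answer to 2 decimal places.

2.50 million

Bank i lends (1 − rr)^i of the original deposit: Bank 1 lends 1.12·0.8600 = 0.9632, Bank 2 lends 1.12·0.8600² ≈ 0.8284, and so on.
Summing a geometric series: total = 1.12·[0.8600·(1 − 0.8600^3) / (1 − 0.8600)] ≈ 2.5039 million.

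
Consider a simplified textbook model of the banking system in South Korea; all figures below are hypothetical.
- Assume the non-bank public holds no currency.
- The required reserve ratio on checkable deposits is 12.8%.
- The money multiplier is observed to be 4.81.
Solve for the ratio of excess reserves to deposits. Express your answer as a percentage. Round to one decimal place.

Using m = 4.81. Since m = (1 + c)/(c + rr + e), the denominator satisfies c + rr + e = (1 + c)/m = (1 + 0) / 4.81 ≈ 0.207900.
With c = 0 and rr = 0.128, the ratio of excess reserves to deposits is 0.207900 − 0 − 0.128 = 0.0799.

8.0%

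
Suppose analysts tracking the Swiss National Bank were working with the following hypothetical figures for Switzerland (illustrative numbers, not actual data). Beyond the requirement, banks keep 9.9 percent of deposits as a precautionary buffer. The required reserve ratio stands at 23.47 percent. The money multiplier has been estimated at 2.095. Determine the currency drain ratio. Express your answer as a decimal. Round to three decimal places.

Using m = 2.095. From m = (1 + c)/(c + rr + e), rearranging gives 1 + c = m·(c + rr + e), so c·(1 − m) = m·(rr + e) − 1.
Hence c = [m·(rr + e) − 1]/(1 − m) = [2.095 × (0.2347 + 0.099) − 1] / (1 − 2.095) ≈ 0.274793.

0.275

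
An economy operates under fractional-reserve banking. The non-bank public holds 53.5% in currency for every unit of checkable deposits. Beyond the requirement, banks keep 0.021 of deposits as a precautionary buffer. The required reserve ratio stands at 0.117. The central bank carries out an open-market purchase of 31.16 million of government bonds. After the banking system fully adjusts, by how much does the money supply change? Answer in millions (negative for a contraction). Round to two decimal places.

The money multiplier is m = (1 + c) / (rr + e + c) = (1 + 0.535) / (0.117 + 0.021 + 0.535) ≈ 2.28083.
The purchase adds 31.16 million of base, so ΔM = m × ΔMB = 2.28083 × (+31.16) ≈ 71.0707 million.

71.07 million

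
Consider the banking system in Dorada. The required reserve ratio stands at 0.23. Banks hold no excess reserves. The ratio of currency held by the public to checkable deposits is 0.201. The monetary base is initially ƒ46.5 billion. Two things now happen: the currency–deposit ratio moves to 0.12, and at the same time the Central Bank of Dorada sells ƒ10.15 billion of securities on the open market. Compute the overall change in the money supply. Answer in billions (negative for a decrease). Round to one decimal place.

Before: m₁ = (1 + 0.201) / (0.23 + 0.201) ≈ 2.7865, MB₁ = 46.5, so M₁ = 2.7865 × 46.5 ≈ 129.5722 billion.
After: m₂ = (1 + 0.12) / (0.23 + 0.12) = 3.2, MB₂ = 46.5 − 10.15 = 36.35, so M₂ = 3.2 × 36.35 = 116.32 billion.
ΔM = M₂ − M₁ = 116.32 − 129.5722 = -13.2522 billion.

-13.3 billion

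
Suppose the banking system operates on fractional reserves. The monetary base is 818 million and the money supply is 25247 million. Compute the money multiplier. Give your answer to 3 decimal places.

The money multiplier is m = M / MB = 25247 / 818 ≈ 30.86430.

30.864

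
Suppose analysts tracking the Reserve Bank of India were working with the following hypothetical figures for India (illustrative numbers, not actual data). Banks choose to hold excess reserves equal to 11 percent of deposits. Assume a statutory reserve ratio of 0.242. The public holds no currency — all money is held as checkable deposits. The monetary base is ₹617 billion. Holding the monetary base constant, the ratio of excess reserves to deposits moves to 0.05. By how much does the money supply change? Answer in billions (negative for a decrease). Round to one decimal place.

₹360.2 billion

Initially m₁ = 1 / (0.242 + 0.11) ≈ 2.84091, so M₁ = 2.84091 × 617 ≈ 1752.8415 billion.
After the change m₂ = 1 / (0.242 + 0.05) ≈ 3.42466, so M₂ = 3.42466 × 617 ≈ 2113.0152 billion.
ΔM = M₂ − M₁ = 2113.0152 − 1752.8415 = 360.1737 billion.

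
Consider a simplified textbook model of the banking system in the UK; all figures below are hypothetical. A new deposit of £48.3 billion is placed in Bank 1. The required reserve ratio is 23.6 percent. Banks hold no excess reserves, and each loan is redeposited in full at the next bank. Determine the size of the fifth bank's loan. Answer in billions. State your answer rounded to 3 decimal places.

Each bank lends a fraction (1 − rr) = 0.7640 of the deposit it receives, so Bank 5 receives 48.3·0.7640^4 and lends 48.3·0.7640^5 ≈ 12.5723 billion.

£12.572 billion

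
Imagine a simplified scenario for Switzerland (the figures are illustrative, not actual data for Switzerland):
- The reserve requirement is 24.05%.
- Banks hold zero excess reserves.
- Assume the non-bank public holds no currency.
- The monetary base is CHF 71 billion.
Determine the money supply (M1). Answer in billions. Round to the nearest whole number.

CHF 295 billion

With no currency drain or excess reserves, the money multiplier is m = 1/rr = 1/0.2405 ≈ 4.1580.
Money supply M = m × MB = 4.1580 × 71 = 295.218 billion.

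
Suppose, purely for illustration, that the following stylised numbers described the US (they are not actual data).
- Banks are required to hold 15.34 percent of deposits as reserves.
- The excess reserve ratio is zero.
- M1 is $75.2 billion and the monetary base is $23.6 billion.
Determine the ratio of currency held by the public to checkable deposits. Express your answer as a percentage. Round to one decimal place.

23.4%

Using m = M/MB = 75.2/23.6 ≈ 3.186441. From m = (1 + c)/(c + rr + e), rearranging gives 1 + c = m·(c + rr + e), so c·(1 − m) = m·(rr + e) − 1.
Hence c = [m·(rr + e) − 1]/(1 − m) = [3.186441 × (0.1534 + 0) − 1] / (1 − 3.186441) ≈ 0.233805.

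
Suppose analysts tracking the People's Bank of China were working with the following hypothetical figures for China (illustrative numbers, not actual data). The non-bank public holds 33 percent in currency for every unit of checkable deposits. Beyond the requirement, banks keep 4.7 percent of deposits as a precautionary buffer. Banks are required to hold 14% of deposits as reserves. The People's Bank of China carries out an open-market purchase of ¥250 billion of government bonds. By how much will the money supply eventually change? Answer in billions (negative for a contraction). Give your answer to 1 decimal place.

The money multiplier is m = (1 + c) / (rr + e + c) = (1 + 0.33) / (0.14 + 0.047 + 0.33) ≈ 2.57253.
The purchase adds 250 billion of base, so ΔM = m × ΔMB = 2.57253 × (+250) = 643.1325 billion.

¥643.1 billion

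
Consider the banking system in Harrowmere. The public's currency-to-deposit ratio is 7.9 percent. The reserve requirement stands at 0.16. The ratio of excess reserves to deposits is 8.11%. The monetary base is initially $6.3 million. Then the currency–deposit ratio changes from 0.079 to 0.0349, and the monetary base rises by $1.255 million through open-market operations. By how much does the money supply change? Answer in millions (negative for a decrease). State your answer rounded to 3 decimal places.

$7.092 million

Before: m₁ = (1 + 0.079) / (0.16 + 0.0811 + 0.079) ≈ 3.37082, MB₁ = 6.3, so M₁ = 3.37082 × 6.3 ≈ 21.2362 million.
After: m₂ = (1 + 0.0349) / (0.16 + 0.0811 + 0.0349) ≈ 3.74964, MB₂ = 6.3 + 1.255 = 7.555, so M₂ = 3.74964 × 7.555 ≈ 28.3285 million.
ΔM = M₂ − M₁ = 28.3285 − 21.2362 = 7.0923 million.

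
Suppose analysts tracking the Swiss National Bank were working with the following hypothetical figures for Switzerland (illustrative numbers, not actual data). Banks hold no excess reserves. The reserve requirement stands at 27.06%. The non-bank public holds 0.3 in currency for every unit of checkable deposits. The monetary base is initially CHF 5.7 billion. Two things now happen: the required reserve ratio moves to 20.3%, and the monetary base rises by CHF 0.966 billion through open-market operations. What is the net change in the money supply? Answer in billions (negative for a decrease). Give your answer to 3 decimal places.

CHF 4.242 billion

Before: m₁ = (1 + 0.3) / (0.2706 + 0.3) ≈ 2.27830, MB₁ = 5.7, so M₁ = 2.27830 × 5.7 ≈ 12.9863 billion.
After: m₂ = (1 + 0.3) / (0.203 + 0.3) ≈ 2.58449, MB₂ = 5.7 + 0.966 = 6.666, so M₂ = 2.58449 × 6.666 ≈ 17.2282 billion.
ΔM = M₂ − M₁ = 17.2282 − 12.9863 = 4.2419 billion.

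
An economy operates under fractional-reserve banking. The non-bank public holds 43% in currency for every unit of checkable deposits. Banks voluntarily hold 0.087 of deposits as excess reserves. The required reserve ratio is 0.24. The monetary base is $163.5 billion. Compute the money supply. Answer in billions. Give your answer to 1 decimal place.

$308.9 billion

The money multiplier is m = (1 + c) / (rr + e + c) = (1 + 0.43) / (0.24 + 0.087 + 0.43) ≈ 1.88904.
So M = m × MB = 1.88904 × 163.5 ≈ 308.858 billion.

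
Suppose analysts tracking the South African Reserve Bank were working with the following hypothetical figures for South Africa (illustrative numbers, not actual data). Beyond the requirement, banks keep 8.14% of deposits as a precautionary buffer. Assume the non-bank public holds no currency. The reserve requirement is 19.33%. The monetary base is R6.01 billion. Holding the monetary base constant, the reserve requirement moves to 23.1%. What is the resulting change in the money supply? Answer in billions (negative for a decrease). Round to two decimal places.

Initially m₁ = 1 / (0.1933 + 0.0814) ≈ 3.6403, so M₁ = 3.6403 × 6.01 ≈ 21.8782 billion.
After the change m₂ = 1 / (0.231 + 0.0814) ≈ 3.2010, so M₂ = 3.2010 × 6.01 ≈ 19.238 billion.
ΔM = M₂ − M₁ = 19.238 − 21.8782 = -2.6402 billion.

-2.64 billion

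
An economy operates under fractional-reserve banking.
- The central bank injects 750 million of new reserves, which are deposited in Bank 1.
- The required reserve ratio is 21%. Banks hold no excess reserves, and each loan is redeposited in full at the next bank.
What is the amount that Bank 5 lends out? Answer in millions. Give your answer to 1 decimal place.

230.8 million

Each bank lends a fraction (1 − rr) = 0.7900 of the deposit it receives, so Bank 5 receives 750·0.7900^4 and lends 750·0.7900^5 ≈ 230.7792 million.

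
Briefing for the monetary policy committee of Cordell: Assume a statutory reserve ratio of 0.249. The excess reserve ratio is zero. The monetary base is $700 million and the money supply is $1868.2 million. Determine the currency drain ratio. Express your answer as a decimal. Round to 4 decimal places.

0.2010

Using m = M/MB = 1868.2/700 ≈ 2.668857. From m = (1 + c)/(c + rr + e), rearranging gives 1 + c = m·(c + rr + e), so c·(1 − m) = m·(rr + e) − 1.
Hence c = [m·(rr + e) − 1]/(1 − m) = [2.668857 × (0.249 + 0) − 1] / (1 − 2.668857) ≈ 0.201009.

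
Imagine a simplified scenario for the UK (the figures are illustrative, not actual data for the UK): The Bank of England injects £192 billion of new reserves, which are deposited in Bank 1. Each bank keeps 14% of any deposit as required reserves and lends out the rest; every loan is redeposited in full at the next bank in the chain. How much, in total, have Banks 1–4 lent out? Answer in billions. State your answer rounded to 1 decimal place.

Bank i lends (1 − rr)^i of the original deposit: Bank 1 lends 192·0.8600 = 165.1200, Bank 2 lends 192·0.8600² = 142.0032, and so on.
Summing a geometric series: total = 192·[0.8600·(1 − 0.8600^4) / (1 − 0.8600)] ≈ 534.2715 billion.

£534.3 billion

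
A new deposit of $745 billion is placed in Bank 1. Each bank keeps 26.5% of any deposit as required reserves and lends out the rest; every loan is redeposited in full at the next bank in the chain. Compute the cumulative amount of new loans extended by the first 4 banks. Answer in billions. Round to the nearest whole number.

$1463 billion

Bank i lends (1 − rr)^i of the original deposit: Bank 1 lends 745·0.7350 = 547.5750, Bank 2 lends 745·0.7350² ≈ 402.4676, and so on.
Summing a geometric series: total = 745·[0.7350·(1 − 0.7350^4) / (1 − 0.7350)] ≈ 1463.2794 billion.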